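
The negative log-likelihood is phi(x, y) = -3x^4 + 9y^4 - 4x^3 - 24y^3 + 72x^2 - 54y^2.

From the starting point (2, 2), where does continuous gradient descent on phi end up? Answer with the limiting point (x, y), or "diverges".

(0, 3)

phi is separable, so gradient descent decouples: x follows -∂phi/∂x, y follows -∂phi/∂y.
∂phi/∂x = -12x(x - 3)(x + 4); at x=2 this is 144, so x decreases.
∂phi/∂y = 36y(y - 3)(y + 1); at y=2 this is -216, so y increases.
x converges to its nearest critical value 0 (a local min of the x-part); y converges to 3. The iterate converges to (0, 3).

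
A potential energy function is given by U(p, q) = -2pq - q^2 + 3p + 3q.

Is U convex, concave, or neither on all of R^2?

U is quadratic, so its Hessian is the constant matrix H = [[0, -2], [-2, -2]].
det(H) = -4, tr(H) = -2.
det(H) < 0, so H is indefinite: neither convex nor concave.

neither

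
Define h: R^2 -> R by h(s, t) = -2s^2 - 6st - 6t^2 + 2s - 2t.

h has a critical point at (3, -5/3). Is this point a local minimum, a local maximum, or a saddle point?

The Hessian of h is constant: H = [[-4, -6], [-6, -12]].
det(H) = (-4)·(-12) − (-6)² = 12.
det(H) > 0 and tr(H) = -16 < 0, so H is negative definite and the point is a local maximum.

local maximum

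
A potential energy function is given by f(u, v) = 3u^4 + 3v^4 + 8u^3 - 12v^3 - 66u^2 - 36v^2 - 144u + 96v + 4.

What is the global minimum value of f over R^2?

-755

f(u,v) separates as P(u) + Q(v) + 4, so its minimum is min P + min Q + 4.
P'(u) = 12(u - 3)(u + 1)(u + 4) vanishes at u ∈ {-4, -1, 3}; Q'(v) = 12(v - 4)(v - 1)(v + 2) vanishes at v ∈ {-2, 1, 4}.
Local minima of P (where P''>0): P(-4)=-224, P(3)=-567. Local minima of Q: Q(-2)=-192, Q(4)=-192.
So the global minimum of f is P(3) + Q(-2) + 4 = -567 − 192 + 4 = -755, attained at (3, -2).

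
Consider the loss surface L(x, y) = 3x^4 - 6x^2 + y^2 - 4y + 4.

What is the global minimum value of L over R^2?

L(x,y) separates as P(x) + Q(y) + 4, so its minimum is min P + min Q + 4.
P'(x) = 12x(x - 1)(x + 1) vanishes at x ∈ {-1, 0, 1}; Q'(y) = 2y - 4 vanishes at y ∈ {2}.
Local minima of P (where P''>0): P(-1)=-3, P(1)=-3. Local minima of Q: Q(2)=-4.
So the global minimum of L is P(-1) + Q(2) + 4 = -3 − 4 + 4 = -3, attained at (-1, 2).

-3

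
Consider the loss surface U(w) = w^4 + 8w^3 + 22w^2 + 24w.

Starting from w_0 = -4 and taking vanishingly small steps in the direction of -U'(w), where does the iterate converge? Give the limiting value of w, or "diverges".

-3

U'(w) = 4(w + 1)(w + 2)(w + 3), so U'(-4) = -24.
Gradient descent moves in the -U' direction, i.e. w is increasing.
The nearest critical point in that direction is w = -3, where U'' = 8 > 0 (a local minimum). The iterate converges there.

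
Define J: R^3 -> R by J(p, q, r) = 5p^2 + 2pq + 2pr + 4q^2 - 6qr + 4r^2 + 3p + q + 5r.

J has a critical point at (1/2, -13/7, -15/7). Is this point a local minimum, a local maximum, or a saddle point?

The Hessian is constant: H = [[10, 2, 2], [2, 8, -6], [2, -6, 8]].
Leading principal minors: Δ₁ = 10, Δ₂ = 76, Δ₃ = 168.
All leading minors are positive, so H is positive definite: a local minimum.

local minimum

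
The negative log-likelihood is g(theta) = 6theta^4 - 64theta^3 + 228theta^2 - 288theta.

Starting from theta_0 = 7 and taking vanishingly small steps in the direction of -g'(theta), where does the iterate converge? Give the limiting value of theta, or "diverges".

g'(theta) = 24(theta - 4)(theta - 3)(theta - 1), so g'(7) = 1728.
Gradient descent moves in the -g' direction, i.e. theta is decreasing.
The nearest critical point in that direction is theta = 4, where g'' = 72 > 0 (a local minimum). The iterate converges there.

4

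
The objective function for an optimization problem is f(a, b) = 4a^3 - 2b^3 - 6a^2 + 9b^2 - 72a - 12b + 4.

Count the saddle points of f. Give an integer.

2

f separates as a function of a plus a function of b, so ∇f=0 decouples.
∂f/∂a = 12(a - 3)(a + 2) = 0 at a ∈ {-2, 3}; ∂f/∂b = -6(b - 2)(b - 1) = 0 at b ∈ {1, 2}.
The Hessian is diagonal: diag(f_aa, f_bb). Second derivatives: f_aa(-2)=-60, f_aa(3)=60; f_bb(1)=6, f_bb(2)=-6.
Saddle points occur where the two diagonal entries have opposite signs: (-2, 1), (3, 2). Count: 2.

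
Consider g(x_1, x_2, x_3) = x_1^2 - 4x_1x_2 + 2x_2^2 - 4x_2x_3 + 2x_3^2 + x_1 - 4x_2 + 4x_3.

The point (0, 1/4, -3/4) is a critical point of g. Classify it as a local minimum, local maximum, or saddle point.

saddle point

The Hessian is constant: H = [[2, -4, 0], [-4, 4, -4], [0, -4, 4]].
Leading principal minors: Δ₁ = 2, Δ₂ = -8, Δ₃ = -64.
The minors fit neither the all-positive nor the alternating-sign pattern, so H is indefinite: a saddle point.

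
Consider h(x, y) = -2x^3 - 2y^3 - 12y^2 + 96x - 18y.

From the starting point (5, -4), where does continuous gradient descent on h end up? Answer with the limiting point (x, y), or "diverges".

h is separable, so gradient descent decouples: x follows -∂h/∂x, y follows -∂h/∂y.
∂h/∂x = -6(x - 4)(x + 4); at x=5 this is -54, so x increases.
∂h/∂y = -6(y + 1)(y + 3); at y=-4 this is -18, so y increases.
The x-coordinate has no critical point in that direction and runs off to infinity.

diverges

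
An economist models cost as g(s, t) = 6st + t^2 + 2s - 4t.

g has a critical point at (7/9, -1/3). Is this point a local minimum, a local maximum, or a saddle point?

saddle point

The Hessian of g is constant: H = [[0, 6], [6, 2]].
det(H) = 0·2 − 6² = -36.
Since det(H) < 0, H is indefinite and the critical point is a saddle point.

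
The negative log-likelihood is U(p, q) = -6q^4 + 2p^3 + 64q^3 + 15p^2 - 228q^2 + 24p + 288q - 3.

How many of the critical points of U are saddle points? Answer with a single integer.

3

U separates as a function of p plus a function of q, so ∇U=0 decouples.
∂U/∂p = 6(p + 1)(p + 4) = 0 at p ∈ {-4, -1}; ∂U/∂q = -24(q - 4)(q - 3)(q - 1) = 0 at q ∈ {1, 3, 4}.
The Hessian is diagonal: diag(U_pp, U_qq). Second derivatives: U_pp(-4)=-18, U_pp(-1)=18; U_qq(1)=-144, U_qq(3)=48, U_qq(4)=-72.
Saddle points occur where the two diagonal entries have opposite signs: (-4, 3), (-1, 1), (-1, 4). Count: 3.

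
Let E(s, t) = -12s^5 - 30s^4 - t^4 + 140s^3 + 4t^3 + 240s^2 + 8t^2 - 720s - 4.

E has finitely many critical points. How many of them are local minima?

E separates as a function of s plus a function of t, so ∇E=0 decouples.
∂E/∂s = -60(s - 2)(s - 1)(s + 2)(s + 3) = 0 at s ∈ {-3, -2, 1, 2}; ∂E/∂t = -4t(t - 4)(t + 1) = 0 at t ∈ {-1, 0, 4}.
The Hessian is diagonal: diag(E_ss, E_tt). Second derivatives: E_ss(-3)=1200, E_ss(-2)=-720, E_ss(1)=720, E_ss(2)=-1200; E_tt(-1)=-20, E_tt(0)=16, E_tt(4)=-80.
Local minima occur where both diagonal entries positive: (-3, 0), (1, 0). Count: 2.

2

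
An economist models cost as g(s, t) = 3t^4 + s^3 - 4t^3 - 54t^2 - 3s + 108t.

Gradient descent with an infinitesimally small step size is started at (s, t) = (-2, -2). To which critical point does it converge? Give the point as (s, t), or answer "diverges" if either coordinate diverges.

g is separable, so gradient descent decouples: s follows -∂g/∂s, t follows -∂g/∂t.
∂g/∂s = 3(s - 1)(s + 1); at s=-2 this is 9, so s decreases.
∂g/∂t = 12(t - 3)(t - 1)(t + 3); at t=-2 this is 180, so t decreases.
The s-coordinate has no critical point in that direction and runs off to infinity.

diverges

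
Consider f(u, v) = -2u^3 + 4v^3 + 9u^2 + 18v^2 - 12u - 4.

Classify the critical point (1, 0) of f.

local minimum

The mixed partial ∂²f/∂u∂v is 0, so the Hessian at any point is diag(f_uu, f_vv) = diag(6(-2u + 3), 12(2v + 3)).
At (1, 0): H = diag(6, 36).
Both eigenvalues are positive, so H is positive definite: a local minimum.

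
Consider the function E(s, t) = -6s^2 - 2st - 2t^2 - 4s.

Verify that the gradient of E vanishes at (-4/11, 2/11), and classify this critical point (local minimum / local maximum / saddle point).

local maximum

∇E = (-12s - 2t - 4, -2s - 4t); substituting (-4/11, 2/11) gives ∇E = (0, 0), so (-4/11, 2/11) is indeed a critical point.
The Hessian of E is constant: H = [[-12, -2], [-2, -4]].
det(H) = (-12)·(-4) − (-2)² = 44.
det(H) > 0 and tr(H) = -16 < 0, so H is negative definite and the point is a local maximum.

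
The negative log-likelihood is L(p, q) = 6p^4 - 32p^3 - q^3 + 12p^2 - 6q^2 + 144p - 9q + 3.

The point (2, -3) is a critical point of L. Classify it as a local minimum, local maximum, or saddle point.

The mixed partial ∂²L/∂p∂q is 0, so the Hessian at any point is diag(L_pp, L_qq) = diag(24(3p^2 - 8p + 1), -6(q + 2)).
At (2, -3): H = diag(-72, 6).
The eigenvalues have opposite signs, so H is indefinite: a saddle point.

saddle point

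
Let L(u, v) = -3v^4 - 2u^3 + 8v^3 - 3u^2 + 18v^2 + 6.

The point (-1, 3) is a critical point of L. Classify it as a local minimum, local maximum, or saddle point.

saddle point

The mixed partial ∂²L/∂u∂v is 0, so the Hessian at any point is diag(L_uu, L_vv) = diag(-6(2u + 1), 12(-3v^2 + 4v + 3)).
At (-1, 3): H = diag(6, -144).
The eigenvalues have opposite signs, so H is indefinite: a saddle point.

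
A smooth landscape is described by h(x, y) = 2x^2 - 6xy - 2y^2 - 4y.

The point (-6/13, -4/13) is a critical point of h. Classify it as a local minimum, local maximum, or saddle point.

saddle point

The Hessian of h is constant: H = [[4, -6], [-6, -4]].
det(H) = 4·(-4) − (-6)² = -52.
Since det(H) < 0, H is indefinite and the critical point is a saddle point.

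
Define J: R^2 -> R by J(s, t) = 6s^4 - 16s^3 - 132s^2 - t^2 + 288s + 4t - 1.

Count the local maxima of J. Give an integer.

1

J separates as a function of s plus a function of t, so ∇J=0 decouples.
∂J/∂s = 24(s - 4)(s - 1)(s + 3) = 0 at s ∈ {-3, 1, 4}; ∂J/∂t = -2(t - 2) = 0 at t ∈ {2}.
The Hessian is diagonal: diag(J_ss, J_tt). Second derivatives: J_ss(-3)=672, J_ss(1)=-288, J_ss(4)=504; J_tt(2)=-2.
Local maxima occur where both diagonal entries negative: (1, 2). Count: 1.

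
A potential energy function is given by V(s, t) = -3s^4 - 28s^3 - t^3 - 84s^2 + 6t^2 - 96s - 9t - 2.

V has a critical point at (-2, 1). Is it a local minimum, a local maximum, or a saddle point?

The mixed partial ∂²V/∂s∂t is 0, so the Hessian at any point is diag(V_ss, V_tt) = diag(-12(3s^2 + 14s + 14), 6(-t + 2)).
At (-2, 1): H = diag(24, 6).
Both eigenvalues are positive, so H is positive definite: a local minimum.

local minimum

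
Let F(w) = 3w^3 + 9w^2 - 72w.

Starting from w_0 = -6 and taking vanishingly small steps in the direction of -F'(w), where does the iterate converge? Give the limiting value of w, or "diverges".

diverges

F'(w) = 9(w - 2)(w + 4), so F'(-6) = 144.
Gradient descent moves in the -F' direction, i.e. w is decreasing.
There is no critical point below w=-6, and F' keeps the same sign, so the iterate runs off to −∞.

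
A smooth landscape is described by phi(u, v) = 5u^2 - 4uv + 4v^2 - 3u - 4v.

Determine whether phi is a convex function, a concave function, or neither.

convex

phi is quadratic, so its Hessian is the constant matrix H = [[10, -4], [-4, 8]].
det(H) = 64, tr(H) = 18.
det(H) > 0 and tr(H) > 0, so H is positive definite everywhere: convex.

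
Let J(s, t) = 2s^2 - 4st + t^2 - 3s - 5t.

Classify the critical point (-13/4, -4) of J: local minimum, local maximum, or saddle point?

saddle point

The Hessian of J is constant: H = [[4, -4], [-4, 2]].
det(H) = 4·2 − (-4)² = -8.
Since det(H) < 0, H is indefinite and the critical point is a saddle point.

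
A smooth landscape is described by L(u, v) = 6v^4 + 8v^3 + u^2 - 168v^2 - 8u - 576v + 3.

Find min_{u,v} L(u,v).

L(u,v) separates as P(u) + Q(v) + 3, so its minimum is min P + min Q + 3.
P'(u) = 2u - 8 vanishes at u ∈ {4}; Q'(v) = 24(v - 4)(v + 2)(v + 3) vanishes at v ∈ {-3, -2, 4}.
Local minima of P (where P''>0): P(4)=-16. Local minima of Q: Q(-3)=486, Q(4)=-2944.
So the global minimum of L is P(4) + Q(4) + 3 = -16 − 2944 + 3 = -2957, attained at (4, 4).

-2957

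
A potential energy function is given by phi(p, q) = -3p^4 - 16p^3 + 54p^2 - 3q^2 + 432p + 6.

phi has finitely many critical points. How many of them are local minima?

0

phi separates as a function of p plus a function of q, so ∇phi=0 decouples.
∂phi/∂p = -12(p - 3)(p + 3)(p + 4) = 0 at p ∈ {-4, -3, 3}; ∂phi/∂q = -6q = 0 at q ∈ {0}.
The Hessian is diagonal: diag(phi_pp, phi_qq). Second derivatives: phi_pp(-4)=-84, phi_pp(-3)=72, phi_pp(3)=-504; phi_qq(0)=-6.
Local minima occur where both diagonal entries positive: none. Count: 0.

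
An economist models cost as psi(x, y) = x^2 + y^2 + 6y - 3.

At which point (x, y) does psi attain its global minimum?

(0, -3)

psi(x,y) separates as P(x) + Q(y) − 3, so its minimum is min P + min Q − 3.
P'(x) = 2x vanishes at x ∈ {0}; Q'(y) = 2y + 6 vanishes at y ∈ {-3}.
Local minima of P (where P''>0): P(0)=0. Local minima of Q: Q(-3)=-9.
So the global minimum of psi is P(0) + Q(-3) − 3 = 0 − 9 − 3 = -12, attained at (0, -3).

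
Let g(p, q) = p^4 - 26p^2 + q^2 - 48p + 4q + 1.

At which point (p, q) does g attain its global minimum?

g(p,q) separates as A(p) + B(q) + 1, so its minimum is min A + min B + 1.
A'(p) = 4(p - 4)(p + 1)(p + 3) vanishes at p ∈ {-3, -1, 4}; B'(q) = 2q + 4 vanishes at q ∈ {-2}.
Local minima of A (where A''>0): A(-3)=-9, A(4)=-352. Local minima of B: B(-2)=-4.
So the global minimum of g is A(4) + B(-2) + 1 = -352 − 4 + 1 = -355, attained at (4, -2).

(4, -2)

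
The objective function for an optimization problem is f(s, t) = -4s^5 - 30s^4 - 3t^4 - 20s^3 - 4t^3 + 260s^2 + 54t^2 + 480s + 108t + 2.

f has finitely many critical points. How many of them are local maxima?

f separates as a function of s plus a function of t, so ∇f=0 decouples.
∂f/∂s = -20(s - 2)(s + 1)(s + 3)(s + 4) = 0 at s ∈ {-4, -3, -1, 2}; ∂f/∂t = -12(t - 3)(t + 1)(t + 3) = 0 at t ∈ {-3, -1, 3}.
The Hessian is diagonal: diag(f_ss, f_tt). Second derivatives: f_ss(-4)=360, f_ss(-3)=-200, f_ss(-1)=360, f_ss(2)=-1800; f_tt(-3)=-144, f_tt(-1)=96, f_tt(3)=-288.
Local maxima occur where both diagonal entries negative: (-3, -3), (-3, 3), (2, -3), (2, 3). Count: 4.

4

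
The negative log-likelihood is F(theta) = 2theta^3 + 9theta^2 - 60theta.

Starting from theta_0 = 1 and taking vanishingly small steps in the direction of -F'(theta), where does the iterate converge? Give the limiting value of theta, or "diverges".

2

F'(theta) = 6(theta - 2)(theta + 5), so F'(1) = -36.
Gradient descent moves in the -F' direction, i.e. theta is increasing.
The nearest critical point in that direction is theta = 2, where F'' = 42 > 0 (a local minimum). The iterate converges there.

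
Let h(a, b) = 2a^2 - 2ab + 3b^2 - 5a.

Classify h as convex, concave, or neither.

h is quadratic, so its Hessian is the constant matrix H = [[4, -2], [-2, 6]].
det(H) = 20, tr(H) = 10.
det(H) > 0 and tr(H) > 0, so H is positive definite everywhere: convex.

convex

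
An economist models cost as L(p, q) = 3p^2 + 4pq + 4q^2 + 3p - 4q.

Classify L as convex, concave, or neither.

convex

L is quadratic, so its Hessian is the constant matrix H = [[6, 4], [4, 8]].
det(H) = 32, tr(H) = 14.
det(H) > 0 and tr(H) > 0, so H is positive definite everywhere: convex.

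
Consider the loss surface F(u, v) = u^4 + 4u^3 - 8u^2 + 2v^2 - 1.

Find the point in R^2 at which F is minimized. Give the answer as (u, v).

(-4, 0)

F(u,v) separates as P(u) + Q(v) − 1, so its minimum is min P + min Q − 1.
P'(u) = 4u(u - 1)(u + 4) vanishes at u ∈ {-4, 0, 1}; Q'(v) = 4v vanishes at v ∈ {0}.
Local minima of P (where P''>0): P(-4)=-128, P(1)=-3. Local minima of Q: Q(0)=0.
So the global minimum of F is P(-4) + Q(0) − 1 = -128 + 0 − 1 = -129, attained at (-4, 0).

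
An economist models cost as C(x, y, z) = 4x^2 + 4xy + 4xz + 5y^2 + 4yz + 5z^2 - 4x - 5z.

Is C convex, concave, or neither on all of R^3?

C is quadratic, so its Hessian is the constant matrix H = [[8, 4, 4], [4, 10, 4], [4, 4, 10]].
Leading principal minors: 8, 64, 480.
All positive ⇒ H ≻ 0 ⇒ convex.

convex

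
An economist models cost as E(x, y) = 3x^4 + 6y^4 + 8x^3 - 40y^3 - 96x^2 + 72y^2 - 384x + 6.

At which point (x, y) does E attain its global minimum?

(4, 0)

E(x,y) separates as P(x) + Q(y) + 6, so its minimum is min P + min Q + 6.
P'(x) = 12(x - 4)(x + 2)(x + 4) vanishes at x ∈ {-4, -2, 4}; Q'(y) = 24y(y - 3)(y - 2) vanishes at y ∈ {0, 2, 3}.
Local minima of P (where P''>0): P(-4)=256, P(4)=-1792. Local minima of Q: Q(0)=0, Q(3)=54.
So the global minimum of E is P(4) + Q(0) + 6 = -1792 + 0 + 6 = -1786, attained at (4, 0).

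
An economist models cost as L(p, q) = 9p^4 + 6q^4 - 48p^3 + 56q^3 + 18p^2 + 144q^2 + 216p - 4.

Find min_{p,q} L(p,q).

-145

L(p,q) separates as A(p) + B(q) − 4, so its minimum is min A + min B − 4.
A'(p) = 36(p - 3)(p - 2)(p + 1) vanishes at p ∈ {-1, 2, 3}; B'(q) = 24q(q + 3)(q + 4) vanishes at q ∈ {-4, -3, 0}.
Local minima of A (where A''>0): A(-1)=-141, A(3)=243. Local minima of B: B(-4)=256, B(0)=0.
So the global minimum of L is A(-1) + B(0) − 4 = -141 + 0 − 4 = -145, attained at (-1, 0).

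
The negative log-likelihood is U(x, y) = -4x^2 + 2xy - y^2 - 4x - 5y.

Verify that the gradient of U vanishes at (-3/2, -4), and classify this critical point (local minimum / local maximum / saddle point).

local maximum

∇U = (-8x + 2y - 4, 2x - 2y - 5); substituting (-3/2, -4) gives ∇U = (0, 0), so (-3/2, -4) is indeed a critical point.
The Hessian of U is constant: H = [[-8, 2], [2, -2]].
det(H) = (-8)·(-2) − 2² = 12.
det(H) > 0 and tr(H) = -10 < 0, so H is negative definite and the point is a local maximum.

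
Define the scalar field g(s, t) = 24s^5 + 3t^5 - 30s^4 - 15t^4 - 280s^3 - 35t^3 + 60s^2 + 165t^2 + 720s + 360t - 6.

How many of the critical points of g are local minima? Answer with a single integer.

4

g separates as a function of s plus a function of t, so ∇g=0 decouples.
∂g/∂s = 120(s - 3)(s - 1)(s + 1)(s + 2) = 0 at s ∈ {-2, -1, 1, 3}; ∂g/∂t = 15(t - 4)(t - 3)(t + 1)(t + 2) = 0 at t ∈ {-2, -1, 3, 4}.
The Hessian is diagonal: diag(g_ss, g_tt). Second derivatives: g_ss(-2)=-1800, g_ss(-1)=960, g_ss(1)=-1440, g_ss(3)=4800; g_tt(-2)=-450, g_tt(-1)=300, g_tt(3)=-300, g_tt(4)=450.
Local minima occur where both diagonal entries positive: (-1, -1), (-1, 4), (3, -1), (3, 4). Count: 4.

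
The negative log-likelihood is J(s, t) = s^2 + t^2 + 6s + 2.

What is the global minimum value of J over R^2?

-7

J(s,t) separates as P(s) + Q(t) + 2, so its minimum is min P + min Q + 2.
P'(s) = 2s + 6 vanishes at s ∈ {-3}; Q'(t) = 2t vanishes at t ∈ {0}.
Local minima of P (where P''>0): P(-3)=-9. Local minima of Q: Q(0)=0.
So the global minimum of J is P(-3) + Q(0) + 2 = -9 + 0 + 2 = -7, attained at (-3, 0).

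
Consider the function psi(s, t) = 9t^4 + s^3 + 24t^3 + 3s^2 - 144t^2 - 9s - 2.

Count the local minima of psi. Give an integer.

2

psi separates as a function of s plus a function of t, so ∇psi=0 decouples.
∂psi/∂s = 3(s - 1)(s + 3) = 0 at s ∈ {-3, 1}; ∂psi/∂t = 36t(t - 2)(t + 4) = 0 at t ∈ {-4, 0, 2}.
The Hessian is diagonal: diag(psi_ss, psi_tt). Second derivatives: psi_ss(-3)=-12, psi_ss(1)=12; psi_tt(-4)=864, psi_tt(0)=-288, psi_tt(2)=432.
Local minima occur where both diagonal entries positive: (1, -4), (1, 2). Count: 2.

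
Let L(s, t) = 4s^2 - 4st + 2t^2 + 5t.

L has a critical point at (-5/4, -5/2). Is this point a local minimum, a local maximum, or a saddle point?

The Hessian of L is constant: H = [[8, -4], [-4, 4]].
det(H) = 8·4 − (-4)² = 16.
det(H) > 0 and tr(H) = 12 > 0, so H is positive definite and the point is a local minimum.

local minimum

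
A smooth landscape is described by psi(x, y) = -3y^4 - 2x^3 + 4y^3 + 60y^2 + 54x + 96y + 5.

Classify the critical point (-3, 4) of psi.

The mixed partial ∂²psi/∂x∂y is 0, so the Hessian at any point is diag(psi_xx, psi_yy) = diag(-12x, 12(-3y^2 + 2y + 10)).
At (-3, 4): H = diag(36, -360).
The eigenvalues have opposite signs, so H is indefinite: a saddle point.

saddle point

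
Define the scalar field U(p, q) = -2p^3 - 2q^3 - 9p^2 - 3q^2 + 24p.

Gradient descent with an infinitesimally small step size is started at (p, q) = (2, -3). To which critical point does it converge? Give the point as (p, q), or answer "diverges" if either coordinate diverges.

diverges

U is separable, so gradient descent decouples: p follows -∂U/∂p, q follows -∂U/∂q.
∂U/∂p = -6(p - 1)(p + 4); at p=2 this is -36, so p increases.
∂U/∂q = -6q(q + 1); at q=-3 this is -36, so q increases.
The p-coordinate has no critical point in that direction and runs off to infinity.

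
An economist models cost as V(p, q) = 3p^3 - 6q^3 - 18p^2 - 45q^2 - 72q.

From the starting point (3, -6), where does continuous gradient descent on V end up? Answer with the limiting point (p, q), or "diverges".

(4, -4)

V is separable, so gradient descent decouples: p follows -∂V/∂p, q follows -∂V/∂q.
∂V/∂p = 9p(p - 4); at p=3 this is -27, so p increases.
∂V/∂q = -18(q + 1)(q + 4); at q=-6 this is -180, so q increases.
p converges to its nearest critical value 4 (a local min of the p-part); q converges to -4. The iterate converges to (4, -4).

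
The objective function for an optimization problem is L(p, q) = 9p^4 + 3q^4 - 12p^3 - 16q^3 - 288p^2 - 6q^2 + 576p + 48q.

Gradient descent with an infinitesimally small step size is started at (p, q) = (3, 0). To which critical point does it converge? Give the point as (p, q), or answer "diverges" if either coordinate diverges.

L is separable, so gradient descent decouples: p follows -∂L/∂p, q follows -∂L/∂q.
∂L/∂p = 36(p - 4)(p - 1)(p + 4); at p=3 this is -504, so p increases.
∂L/∂q = 12(q - 4)(q - 1)(q + 1); at q=0 this is 48, so q decreases.
p converges to its nearest critical value 4 (a local min of the p-part); q converges to -1. The iterate converges to (4, -1).

(4, -1)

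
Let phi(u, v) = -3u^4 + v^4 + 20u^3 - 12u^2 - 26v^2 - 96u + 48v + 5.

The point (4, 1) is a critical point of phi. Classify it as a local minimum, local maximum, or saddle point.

The mixed partial ∂²phi/∂u∂v is 0, so the Hessian at any point is diag(phi_uu, phi_vv) = diag(12(-3u^2 + 10u - 2), 4(3v^2 - 13)).
At (4, 1): H = diag(-120, -40).
Both eigenvalues are negative, so H is negative definite: a local maximum.

local maximum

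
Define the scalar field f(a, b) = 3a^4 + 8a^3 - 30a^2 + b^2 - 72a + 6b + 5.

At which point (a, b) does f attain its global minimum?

f(a,b) separates as P(a) + Q(b) + 5, so its minimum is min P + min Q + 5.
P'(a) = 12(a - 2)(a + 1)(a + 3) vanishes at a ∈ {-3, -1, 2}; Q'(b) = 2b + 6 vanishes at b ∈ {-3}.
Local minima of P (where P''>0): P(-3)=-27, P(2)=-152. Local minima of Q: Q(-3)=-9.
So the global minimum of f is P(2) + Q(-3) + 5 = -152 − 9 + 5 = -156, attained at (2, -3).

(2, -3)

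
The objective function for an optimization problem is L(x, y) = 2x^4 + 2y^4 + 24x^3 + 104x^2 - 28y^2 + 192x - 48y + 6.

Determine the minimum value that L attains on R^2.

-356

L(x,y) separates as P(x) + Q(y) + 6, so its minimum is min P + min Q + 6.
P'(x) = 8(x + 2)(x + 3)(x + 4) vanishes at x ∈ {-4, -3, -2}; Q'(y) = 8(y - 3)(y + 1)(y + 2) vanishes at y ∈ {-2, -1, 3}.
Local minima of P (where P''>0): P(-4)=-128, P(-2)=-128. Local minima of Q: Q(-2)=16, Q(3)=-234.
So the global minimum of L is P(-4) + Q(3) + 6 = -128 − 234 + 6 = -356, attained at (-4, 3).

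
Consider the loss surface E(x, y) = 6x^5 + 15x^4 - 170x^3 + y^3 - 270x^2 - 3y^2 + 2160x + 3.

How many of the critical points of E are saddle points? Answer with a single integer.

4

E separates as a function of x plus a function of y, so ∇E=0 decouples.
∂E/∂x = 30(x - 3)(x - 2)(x + 3)(x + 4) = 0 at x ∈ {-4, -3, 2, 3}; ∂E/∂y = 3y(y - 2) = 0 at y ∈ {0, 2}.
The Hessian is diagonal: diag(E_xx, E_yy). Second derivatives: E_xx(-4)=-1260, E_xx(-3)=900, E_xx(2)=-900, E_xx(3)=1260; E_yy(0)=-6, E_yy(2)=6.
Saddle points occur where the two diagonal entries have opposite signs: (-4, 2), (-3, 0), (2, 2), (3, 0). Count: 4.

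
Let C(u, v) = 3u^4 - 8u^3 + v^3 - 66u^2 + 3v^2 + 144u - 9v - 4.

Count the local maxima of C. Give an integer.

C separates as a function of u plus a function of v, so ∇C=0 decouples.
∂C/∂u = 12(u - 4)(u - 1)(u + 3) = 0 at u ∈ {-3, 1, 4}; ∂C/∂v = 3(v - 1)(v + 3) = 0 at v ∈ {-3, 1}.
The Hessian is diagonal: diag(C_uu, C_vv). Second derivatives: C_uu(-3)=336, C_uu(1)=-144, C_uu(4)=252; C_vv(-3)=-12, C_vv(1)=12.
Local maxima occur where both diagonal entries negative: (1, -3). Count: 1.

1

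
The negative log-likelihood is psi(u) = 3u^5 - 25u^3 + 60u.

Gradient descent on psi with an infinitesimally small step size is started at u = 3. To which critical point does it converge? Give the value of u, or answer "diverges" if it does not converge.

psi'(u) = 15(u - 2)(u - 1)(u + 1)(u + 2), so psi'(3) = 600.
Gradient descent moves in the -psi' direction, i.e. u is decreasing.
The nearest critical point in that direction is u = 2, where psi'' = 180 > 0 (a local minimum). The iterate converges there.

2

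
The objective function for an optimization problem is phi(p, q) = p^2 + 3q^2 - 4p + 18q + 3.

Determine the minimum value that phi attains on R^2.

phi(p,q) separates as A(p) + B(q) + 3, so its minimum is min A + min B + 3.
A'(p) = 2p - 4 vanishes at p ∈ {2}; B'(q) = 6q + 18 vanishes at q ∈ {-3}.
Local minima of A (where A''>0): A(2)=-4. Local minima of B: B(-3)=-27.
So the global minimum of phi is A(2) + B(-3) + 3 = -4 − 27 + 3 = -28, attained at (2, -3).

-28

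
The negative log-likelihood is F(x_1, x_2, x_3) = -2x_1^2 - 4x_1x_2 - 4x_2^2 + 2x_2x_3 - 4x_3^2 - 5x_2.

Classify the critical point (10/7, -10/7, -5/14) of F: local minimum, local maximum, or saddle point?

local maximum

The Hessian is constant: H = [[-4, -4, 0], [-4, -8, 2], [0, 2, -8]].
Leading principal minors: Δ₁ = -4, Δ₂ = 16, Δ₃ = -112.
The minors alternate sign starting negative (−, +, −), so H is negative definite: a local maximum.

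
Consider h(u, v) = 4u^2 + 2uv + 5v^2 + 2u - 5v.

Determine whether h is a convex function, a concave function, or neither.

convex

h is quadratic, so its Hessian is the constant matrix H = [[8, 2], [2, 10]].
det(H) = 76, tr(H) = 18.
det(H) > 0 and tr(H) > 0, so H is positive definite everywhere: convex.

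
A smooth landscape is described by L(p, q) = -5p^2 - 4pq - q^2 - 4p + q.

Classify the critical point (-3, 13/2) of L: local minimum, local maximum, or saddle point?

The Hessian of L is constant: H = [[-10, -4], [-4, -2]].
det(H) = (-10)·(-2) − (-4)² = 4.
det(H) > 0 and tr(H) = -12 < 0, so H is negative definite and the point is a local maximum.

local maximum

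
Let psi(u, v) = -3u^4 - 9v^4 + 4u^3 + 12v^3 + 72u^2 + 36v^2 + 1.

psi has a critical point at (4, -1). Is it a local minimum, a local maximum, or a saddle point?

The mixed partial ∂²psi/∂u∂v is 0, so the Hessian at any point is diag(psi_uu, psi_vv) = diag(12(-3u^2 + 2u + 12), 36(-3v^2 + 2v + 2)).
At (4, -1): H = diag(-336, -108).
Both eigenvalues are negative, so H is negative definite: a local maximum.

local maximum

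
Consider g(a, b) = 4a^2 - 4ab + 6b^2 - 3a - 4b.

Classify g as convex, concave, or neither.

g is quadratic, so its Hessian is the constant matrix H = [[8, -4], [-4, 12]].
det(H) = 80, tr(H) = 20.
det(H) > 0 and tr(H) > 0, so H is positive definite everywhere: convex.

convex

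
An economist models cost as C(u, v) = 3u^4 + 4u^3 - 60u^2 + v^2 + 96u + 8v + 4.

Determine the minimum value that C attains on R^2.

C(u,v) separates as P(u) + Q(v) + 4, so its minimum is min P + min Q + 4.
P'(u) = 12(u - 2)(u - 1)(u + 4) vanishes at u ∈ {-4, 1, 2}; Q'(v) = 2v + 8 vanishes at v ∈ {-4}.
Local minima of P (where P''>0): P(-4)=-832, P(2)=32. Local minima of Q: Q(-4)=-16.
So the global minimum of C is P(-4) + Q(-4) + 4 = -832 − 16 + 4 = -844, attained at (-4, -4).

-844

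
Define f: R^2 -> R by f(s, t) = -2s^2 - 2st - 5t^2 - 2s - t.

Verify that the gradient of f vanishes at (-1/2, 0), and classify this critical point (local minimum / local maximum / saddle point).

∇f = (-4s - 2t - 2, -2s - 10t - 1); substituting (-1/2, 0) gives ∇f = (0, 0), so (-1/2, 0) is indeed a critical point.
The Hessian of f is constant: H = [[-4, -2], [-2, -10]].
det(H) = (-4)·(-10) − (-2)² = 36.
det(H) > 0 and tr(H) = -14 < 0, so H is negative definite and the point is a local maximum.

local maximum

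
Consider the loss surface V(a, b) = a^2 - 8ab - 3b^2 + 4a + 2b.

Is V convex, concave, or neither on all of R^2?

V is quadratic, so its Hessian is the constant matrix H = [[2, -8], [-8, -6]].
det(H) = -76, tr(H) = -4.
det(H) < 0, so H is indefinite: neither convex nor concave.

neither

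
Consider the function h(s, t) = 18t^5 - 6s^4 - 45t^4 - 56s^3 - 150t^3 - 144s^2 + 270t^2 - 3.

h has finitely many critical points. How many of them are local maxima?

h separates as a function of s plus a function of t, so ∇h=0 decouples.
∂h/∂s = -24s(s + 3)(s + 4) = 0 at s ∈ {-4, -3, 0}; ∂h/∂t = 90t(t - 3)(t - 1)(t + 2) = 0 at t ∈ {-2, 0, 1, 3}.
The Hessian is diagonal: diag(h_ss, h_tt). Second derivatives: h_ss(-4)=-96, h_ss(-3)=72, h_ss(0)=-288; h_tt(-2)=-2700, h_tt(0)=540, h_tt(1)=-540, h_tt(3)=2700.
Local maxima occur where both diagonal entries negative: (-4, -2), (-4, 1), (0, -2), (0, 1). Count: 4.

4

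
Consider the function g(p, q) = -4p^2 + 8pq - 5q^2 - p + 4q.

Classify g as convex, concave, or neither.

concave

g is quadratic, so its Hessian is the constant matrix H = [[-8, 8], [8, -10]].
det(H) = 16, tr(H) = -18.
det(H) > 0 and tr(H) < 0, so H is negative definite everywhere: concave.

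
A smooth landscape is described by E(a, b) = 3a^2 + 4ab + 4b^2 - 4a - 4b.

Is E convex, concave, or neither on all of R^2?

E is quadratic, so its Hessian is the constant matrix H = [[6, 4], [4, 8]].
det(H) = 32, tr(H) = 14.
det(H) > 0 and tr(H) > 0, so H is positive definite everywhere: convex.

convex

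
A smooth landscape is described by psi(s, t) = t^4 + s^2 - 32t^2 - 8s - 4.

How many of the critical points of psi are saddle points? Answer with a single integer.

1

psi separates as a function of s plus a function of t, so ∇psi=0 decouples.
∂psi/∂s = 2(s - 4) = 0 at s ∈ {4}; ∂psi/∂t = 4t(t - 4)(t + 4) = 0 at t ∈ {-4, 0, 4}.
The Hessian is diagonal: diag(psi_ss, psi_tt). Second derivatives: psi_ss(4)=2; psi_tt(-4)=128, psi_tt(0)=-64, psi_tt(4)=128.
Saddle points occur where the two diagonal entries have opposite signs: (4, 0). Count: 1.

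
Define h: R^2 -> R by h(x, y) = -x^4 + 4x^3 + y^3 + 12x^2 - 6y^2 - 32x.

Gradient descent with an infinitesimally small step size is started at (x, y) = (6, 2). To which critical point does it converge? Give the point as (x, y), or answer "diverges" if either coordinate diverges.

h is separable, so gradient descent decouples: x follows -∂h/∂x, y follows -∂h/∂y.
∂h/∂x = -4(x - 4)(x - 1)(x + 2); at x=6 this is -320, so x increases.
∂h/∂y = 3y(y - 4); at y=2 this is -12, so y increases.
The x-coordinate has no critical point in that direction and runs off to infinity.

diverges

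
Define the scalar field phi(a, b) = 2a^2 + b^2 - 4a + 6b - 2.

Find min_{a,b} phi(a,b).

-13

phi(a,b) separates as P(a) + Q(b) − 2, so its minimum is min P + min Q − 2.
P'(a) = 4a - 4 vanishes at a ∈ {1}; Q'(b) = 2b + 6 vanishes at b ∈ {-3}.
Local minima of P (where P''>0): P(1)=-2. Local minima of Q: Q(-3)=-9.
So the global minimum of phi is P(1) + Q(-3) − 2 = -2 − 9 − 2 = -13, attained at (1, -3).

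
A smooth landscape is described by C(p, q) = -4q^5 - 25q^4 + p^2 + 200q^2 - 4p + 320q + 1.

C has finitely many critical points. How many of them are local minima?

2

C separates as a function of p plus a function of q, so ∇C=0 decouples.
∂C/∂p = 2(p - 2) = 0 at p ∈ {2}; ∂C/∂q = -20(q - 2)(q + 1)(q + 2)(q + 4) = 0 at q ∈ {-4, -2, -1, 2}.
The Hessian is diagonal: diag(C_pp, C_qq). Second derivatives: C_pp(2)=2; C_qq(-4)=720, C_qq(-2)=-160, C_qq(-1)=180, C_qq(2)=-1440.
Local minima occur where both diagonal entries positive: (2, -4), (2, -1). Count: 2.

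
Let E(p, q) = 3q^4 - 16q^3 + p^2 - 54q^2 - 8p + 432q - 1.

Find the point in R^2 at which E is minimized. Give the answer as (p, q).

(4, -3)

E(p,q) separates as A(p) + B(q) − 1, so its minimum is min A + min B − 1.
A'(p) = 2p - 8 vanishes at p ∈ {4}; B'(q) = 12(q - 4)(q - 3)(q + 3) vanishes at q ∈ {-3, 3, 4}.
Local minima of A (where A''>0): A(4)=-16. Local minima of B: B(-3)=-1107, B(4)=608.
So the global minimum of E is A(4) + B(-3) − 1 = -16 − 1107 − 1 = -1124, attained at (4, -3).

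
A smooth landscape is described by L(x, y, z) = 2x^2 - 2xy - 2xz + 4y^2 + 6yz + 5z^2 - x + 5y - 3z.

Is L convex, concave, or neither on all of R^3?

convex

L is quadratic, so its Hessian is the constant matrix H = [[4, -2, -2], [-2, 8, 6], [-2, 6, 10]].
Leading principal minors: 4, 28, 152.
All positive ⇒ H ≻ 0 ⇒ convex.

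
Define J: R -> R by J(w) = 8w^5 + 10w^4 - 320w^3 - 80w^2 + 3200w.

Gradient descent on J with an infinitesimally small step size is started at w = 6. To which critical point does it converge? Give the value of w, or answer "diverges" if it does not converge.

J'(w) = 40(w - 4)(w - 2)(w + 2)(w + 5), so J'(6) = 28160.
Gradient descent moves in the -J' direction, i.e. w is decreasing.
The nearest critical point in that direction is w = 4, where J'' = 4320 > 0 (a local minimum). The iterate converges there.

4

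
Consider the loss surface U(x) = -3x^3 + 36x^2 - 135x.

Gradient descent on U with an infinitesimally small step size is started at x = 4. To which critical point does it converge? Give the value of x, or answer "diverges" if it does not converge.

U'(x) = -9(x - 5)(x - 3), so U'(4) = 9.
Gradient descent moves in the -U' direction, i.e. x is decreasing.
The nearest critical point in that direction is x = 3, where U'' = 18 > 0 (a local minimum). The iterate converges there.

3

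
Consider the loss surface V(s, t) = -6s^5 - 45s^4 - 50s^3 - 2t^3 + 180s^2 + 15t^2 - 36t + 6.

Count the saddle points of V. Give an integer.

4

V separates as a function of s plus a function of t, so ∇V=0 decouples.
∂V/∂s = -30s(s - 1)(s + 3)(s + 4) = 0 at s ∈ {-4, -3, 0, 1}; ∂V/∂t = -6(t - 3)(t - 2) = 0 at t ∈ {2, 3}.
The Hessian is diagonal: diag(V_ss, V_tt). Second derivatives: V_ss(-4)=600, V_ss(-3)=-360, V_ss(0)=360, V_ss(1)=-600; V_tt(2)=6, V_tt(3)=-6.
Saddle points occur where the two diagonal entries have opposite signs: (-4, 3), (-3, 2), (0, 3), (1, 2). Count: 4.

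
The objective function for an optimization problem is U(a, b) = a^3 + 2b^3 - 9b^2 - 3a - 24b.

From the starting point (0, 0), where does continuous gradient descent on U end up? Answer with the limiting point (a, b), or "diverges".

(1, 4)

U is separable, so gradient descent decouples: a follows -∂U/∂a, b follows -∂U/∂b.
∂U/∂a = 3(a - 1)(a + 1); at a=0 this is -3, so a increases.
∂U/∂b = 6(b - 4)(b + 1); at b=0 this is -24, so b increases.
a converges to its nearest critical value 1 (a local min of the a-part); b converges to 4. The iterate converges to (1, 4).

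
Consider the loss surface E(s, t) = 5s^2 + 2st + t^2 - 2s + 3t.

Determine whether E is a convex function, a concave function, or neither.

convex

E is quadratic, so its Hessian is the constant matrix H = [[10, 2], [2, 2]].
det(H) = 16, tr(H) = 12.
det(H) > 0 and tr(H) > 0, so H is positive definite everywhere: convex.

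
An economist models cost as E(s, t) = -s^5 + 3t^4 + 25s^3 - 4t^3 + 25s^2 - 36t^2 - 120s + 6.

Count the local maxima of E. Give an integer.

2

E separates as a function of s plus a function of t, so ∇E=0 decouples.
∂E/∂s = -5(s - 4)(s - 1)(s + 2)(s + 3) = 0 at s ∈ {-3, -2, 1, 4}; ∂E/∂t = 12t(t - 3)(t + 2) = 0 at t ∈ {-2, 0, 3}.
The Hessian is diagonal: diag(E_ss, E_tt). Second derivatives: E_ss(-3)=140, E_ss(-2)=-90, E_ss(1)=180, E_ss(4)=-630; E_tt(-2)=120, E_tt(0)=-72, E_tt(3)=180.
Local maxima occur where both diagonal entries negative: (-2, 0), (4, 0). Count: 2.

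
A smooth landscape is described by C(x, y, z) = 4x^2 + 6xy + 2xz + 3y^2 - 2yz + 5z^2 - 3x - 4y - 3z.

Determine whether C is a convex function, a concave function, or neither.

C is quadratic, so its Hessian is the constant matrix H = [[8, 6, 2], [6, 6, -2], [2, -2, 10]].
Leading principal minors: 8, 12, 16.
All positive ⇒ H ≻ 0 ⇒ convex.

convex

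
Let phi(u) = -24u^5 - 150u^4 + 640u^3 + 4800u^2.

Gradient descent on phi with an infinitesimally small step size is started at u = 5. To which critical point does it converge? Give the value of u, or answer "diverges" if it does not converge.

diverges

phi'(u) = -120u(u - 4)(u + 4)(u + 5), so phi'(5) = -54000.
Gradient descent moves in the -phi' direction, i.e. u is increasing.
There is no critical point above u=5, and phi' keeps the same sign, so the iterate runs off to +∞.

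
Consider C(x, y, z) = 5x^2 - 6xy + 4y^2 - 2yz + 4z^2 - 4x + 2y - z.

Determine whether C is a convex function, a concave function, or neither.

C is quadratic, so its Hessian is the constant matrix H = [[10, -6, 0], [-6, 8, -2], [0, -2, 8]].
Leading principal minors: 10, 44, 312.
All positive ⇒ H ≻ 0 ⇒ convex.

convex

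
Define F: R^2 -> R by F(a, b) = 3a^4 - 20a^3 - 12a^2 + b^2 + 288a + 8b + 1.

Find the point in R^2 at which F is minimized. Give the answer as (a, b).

F(a,b) separates as P(a) + Q(b) + 1, so its minimum is min P + min Q + 1.
P'(a) = 12(a - 4)(a - 3)(a + 2) vanishes at a ∈ {-2, 3, 4}; Q'(b) = 2b + 8 vanishes at b ∈ {-4}.
Local minima of P (where P''>0): P(-2)=-416, P(4)=448. Local minima of Q: Q(-4)=-16.
So the global minimum of F is P(-2) + Q(-4) + 1 = -416 − 16 + 1 = -431, attained at (-2, -4).

(-2, -4)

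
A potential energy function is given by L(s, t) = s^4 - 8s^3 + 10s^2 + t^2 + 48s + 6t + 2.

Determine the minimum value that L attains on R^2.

-36

L(s,t) separates as P(s) + Q(t) + 2, so its minimum is min P + min Q + 2.
P'(s) = 4(s - 4)(s - 3)(s + 1) vanishes at s ∈ {-1, 3, 4}; Q'(t) = 2(t + 3) vanishes at t ∈ {-3}.
Local minima of P (where P''>0): P(-1)=-29, P(4)=96. Local minima of Q: Q(-3)=-9.
So the global minimum of L is P(-1) + Q(-3) + 2 = -29 − 9 + 2 = -36, attained at (-1, -3).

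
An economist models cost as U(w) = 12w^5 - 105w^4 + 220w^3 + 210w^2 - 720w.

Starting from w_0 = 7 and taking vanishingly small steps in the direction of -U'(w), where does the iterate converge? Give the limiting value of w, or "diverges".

4

U'(w) = 60(w - 4)(w - 3)(w - 1)(w + 1), so U'(7) = 34560.
Gradient descent moves in the -U' direction, i.e. w is decreasing.
The nearest critical point in that direction is w = 4, where U'' = 900 > 0 (a local minimum). The iterate converges there.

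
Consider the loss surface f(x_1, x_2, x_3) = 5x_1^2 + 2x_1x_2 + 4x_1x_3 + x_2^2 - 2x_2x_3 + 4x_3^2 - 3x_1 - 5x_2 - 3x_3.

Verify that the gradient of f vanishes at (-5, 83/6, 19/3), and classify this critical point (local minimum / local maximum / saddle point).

local minimum

∇f = (10x_1 + 2x_2 + 4x_3 - 3, 2x_1 + 2x_2 - 2x_3 - 5, 4x_1 - 2x_2 + 8x_3 - 3); substituting (-5, 83/6, 19/3) gives ∇f = (0, 0, 0), so (-5, 83/6, 19/3) is indeed a critical point.
The Hessian is constant: H = [[10, 2, 4], [2, 2, -2], [4, -2, 8]].
Leading principal minors: Δ₁ = 10, Δ₂ = 16, Δ₃ = 24.
All leading minors are positive, so H is positive definite: a local minimum.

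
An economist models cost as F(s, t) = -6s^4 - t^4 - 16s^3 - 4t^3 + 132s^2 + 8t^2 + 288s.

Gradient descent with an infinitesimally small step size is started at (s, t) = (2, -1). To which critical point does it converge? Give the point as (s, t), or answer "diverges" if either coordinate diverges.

F is separable, so gradient descent decouples: s follows -∂F/∂s, t follows -∂F/∂t.
∂F/∂s = -24(s - 3)(s + 1)(s + 4); at s=2 this is 432, so s decreases.
∂F/∂t = -4t(t - 1)(t + 4); at t=-1 this is -24, so t increases.
s converges to its nearest critical value -1 (a local min of the s-part); t converges to 0. The iterate converges to (-1, 0).

(-1, 0)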